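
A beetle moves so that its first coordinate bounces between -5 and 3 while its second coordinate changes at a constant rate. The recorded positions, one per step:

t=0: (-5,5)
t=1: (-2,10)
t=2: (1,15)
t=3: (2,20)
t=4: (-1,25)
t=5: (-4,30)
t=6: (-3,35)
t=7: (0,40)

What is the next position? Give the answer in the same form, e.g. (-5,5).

(3,45)

The first coordinate travels 3 per step and bounces off the walls at -5 and 3.
  step 8: 0 → 3
The second coordinate changes by +5 each step: at step 8 it is 45.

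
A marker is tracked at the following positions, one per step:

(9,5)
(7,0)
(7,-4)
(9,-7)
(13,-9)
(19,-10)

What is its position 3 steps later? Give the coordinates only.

Successive displacements: (-2,-5), (+0,-4), (+2,-3), (+4,-2), (+6,-1) — each changes by (+2,+1).
step 6: (19,-10) + (+8,+0) → (27,-10)
step 7: (27,-10) + (+10,+1) → (37,-9)
step 8: (37,-9) + (+12,+2) → (49,-7)

(49,-7)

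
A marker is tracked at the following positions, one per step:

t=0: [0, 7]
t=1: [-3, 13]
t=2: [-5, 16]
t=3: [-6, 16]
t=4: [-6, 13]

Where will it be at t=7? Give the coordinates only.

[0, -14]

Taking differences between consecutive positions: [-3, +6], [-2, +3], [-1, +0], [+0, -3]. These grow by [+1, -3] each step.
step 5: [-6, 13] + [+1, -6] → [-5, 7]
step 6: [-5, 7] + [+2, -9] → [-3, -2]
step 7: [-3, -2] + [+3, -12] → [0, -14]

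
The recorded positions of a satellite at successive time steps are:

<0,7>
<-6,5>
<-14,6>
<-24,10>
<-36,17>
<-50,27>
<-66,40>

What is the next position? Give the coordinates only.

First differences are <-6,-2>, <-8,+1>, <-10,+4>, <-12,+7>, <-14,+10>, <-16,+13>; their common second difference is <-2,+3> (constant acceleration).
step 7: <-66,40> + <-18,+16> → <-84,56>

<-84,56>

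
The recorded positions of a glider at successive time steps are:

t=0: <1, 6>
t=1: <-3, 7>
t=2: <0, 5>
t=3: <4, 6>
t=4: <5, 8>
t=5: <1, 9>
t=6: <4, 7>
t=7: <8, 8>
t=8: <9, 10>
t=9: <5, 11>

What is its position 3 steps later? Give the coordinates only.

<13, 12>

Differencing gives <-4, +1>, <+3, -2>, <+4, +1>, <+1, +2>, <-4, +1>, <+3, -2>, <+4, +1>, <+1, +2>, <-4, +1>. This is the pattern <-4, +1>, <+3, -2>, <+4, +1>, <+1, +2> repeated.
step 10: apply <+3, -2> → <8, 9>
step 11: apply <+4, +1> → <12, 10>
step 12: apply <+1, +2> → <13, 12>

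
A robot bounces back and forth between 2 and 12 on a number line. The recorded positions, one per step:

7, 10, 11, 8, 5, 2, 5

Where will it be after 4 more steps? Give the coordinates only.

The value reflects between 2 and 12, moving 3 per step.
  step 7: 5 → 8
  step 8: 8 → 11
  step 9: 11 → 10
  step 10: 10 → 7

7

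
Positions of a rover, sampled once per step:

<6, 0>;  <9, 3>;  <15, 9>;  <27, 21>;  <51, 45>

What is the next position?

<99, 93>

The jumps are <+3, +3>, <+6, +6>, <+12, +12>, <+24, +24> — a geometric progression with ratio 2.
step 5: <51, 45> + <+48, +48> → <99, 93>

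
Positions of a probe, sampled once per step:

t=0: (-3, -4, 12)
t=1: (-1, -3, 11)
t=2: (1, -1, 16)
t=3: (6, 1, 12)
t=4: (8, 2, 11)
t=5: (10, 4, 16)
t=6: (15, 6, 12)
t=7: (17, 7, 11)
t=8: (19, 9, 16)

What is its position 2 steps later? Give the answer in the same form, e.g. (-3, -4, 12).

Differencing gives (+2, +1, -1), (+2, +2, +5), (+5, +2, -4), (+2, +1, -1), (+2, +2, +5), (+5, +2, -4), (+2, +1, -1), (+2, +2, +5). This is the pattern (+2, +1, -1), (+2, +2, +5), (+5, +2, -4) repeated.
step 9: apply (+5, +2, -4) → (24, 11, 12)
step 10: apply (+2, +1, -1) → (26, 12, 11)

(26, 12, 11)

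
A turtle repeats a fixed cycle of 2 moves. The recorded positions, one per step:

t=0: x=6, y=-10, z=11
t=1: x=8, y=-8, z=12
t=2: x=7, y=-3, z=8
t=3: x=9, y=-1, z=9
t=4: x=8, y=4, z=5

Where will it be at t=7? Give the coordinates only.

x=11, y=13, z=3

Step-to-step displacements: (+2,+2,+1), (-1,+5,-4), (+2,+2,+1), (-1,+5,-4) — a repeating cycle of length 2.
step 5: apply (+2,+2,+1) → x=10, y=6, z=6
step 6: apply (-1,+5,-4) → x=9, y=11, z=2
step 7: apply (+2,+2,+1) → x=11, y=13, z=3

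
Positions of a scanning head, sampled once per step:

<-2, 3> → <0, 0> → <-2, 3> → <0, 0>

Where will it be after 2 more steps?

<0, 0>

Consecutive displacements <+2, -3>, <-2, +3>, <+2, -3> scale by a factor of -1 each step.
step 4: <0, 0> + <-2, +3> → <-2, 3>
step 5: <-2, 3> + <+2, -3> → <0, 0>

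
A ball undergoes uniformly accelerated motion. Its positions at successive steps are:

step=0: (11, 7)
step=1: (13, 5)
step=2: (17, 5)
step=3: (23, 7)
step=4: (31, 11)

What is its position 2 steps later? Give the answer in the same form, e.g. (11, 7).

First differences are (+2, -2), (+4, +0), (+6, +2), (+8, +4); their common second difference is (+2, +2) (constant acceleration).
step 5: (31, 11) + (+10, +6) → (41, 17)
step 6: (41, 17) + (+12, +8) → (53, 25)

(53, 25)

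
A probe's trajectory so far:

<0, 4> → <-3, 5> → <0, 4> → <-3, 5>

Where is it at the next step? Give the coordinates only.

<0, 4>

Consecutive displacements <-3, +1>, <+3, -1>, <-3, +1> scale by a factor of -1 each step.
step 4: <-3, 5> + <+3, -1> → <0, 4>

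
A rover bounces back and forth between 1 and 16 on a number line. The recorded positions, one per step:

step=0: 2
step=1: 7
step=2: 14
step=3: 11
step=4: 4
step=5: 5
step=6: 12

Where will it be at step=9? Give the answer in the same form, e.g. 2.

3

The value travels 7 per step and bounces off the walls at 1 and 16.
  step 7: 12 → 13
  step 8: 13 → 6
  step 9: 6 → 3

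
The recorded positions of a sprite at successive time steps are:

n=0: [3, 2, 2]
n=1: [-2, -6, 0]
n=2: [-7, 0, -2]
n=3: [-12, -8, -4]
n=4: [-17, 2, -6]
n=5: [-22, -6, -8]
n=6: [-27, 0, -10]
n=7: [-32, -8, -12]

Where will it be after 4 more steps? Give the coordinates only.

[-52, -8, -20]

First: linear, -5 per step → -52 at step 11.
Second: cycles through 2, -6, 0, -8 every 4 steps. Step 11 lands at position 3 of the cycle → -8.
Third: linear, -2 per step → -20 at step 11.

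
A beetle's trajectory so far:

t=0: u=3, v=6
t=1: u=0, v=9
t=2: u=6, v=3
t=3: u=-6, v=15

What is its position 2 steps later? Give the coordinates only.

u=-30, v=39

Step-to-step displacements: (-3, +3), (+6, -6), (-12, +12); each is -2× the previous.
step 4: u=-6, v=15 + (+24, -24) → u=18, v=-9
step 5: u=18, v=-9 + (-48, +48) → u=-30, v=39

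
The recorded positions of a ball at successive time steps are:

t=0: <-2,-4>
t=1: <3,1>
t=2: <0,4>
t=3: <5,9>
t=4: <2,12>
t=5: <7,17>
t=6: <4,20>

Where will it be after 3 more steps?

The moves between consecutive positions are <+5,+5>, <-3,+3>, <+5,+5>, <-3,+3>, <+5,+5>, <-3,+3>; they repeat the 2-cycle [<+5,+5>, <-3,+3>].
step 7: apply <+5,+5> → <9,25>
step 8: apply <-3,+3> → <6,28>
step 9: apply <+5,+5> → <11,33>

<11,33>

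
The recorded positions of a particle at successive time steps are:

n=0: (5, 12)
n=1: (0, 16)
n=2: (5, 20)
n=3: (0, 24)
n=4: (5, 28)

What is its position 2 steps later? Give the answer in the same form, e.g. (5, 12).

The first coordinate repeats the cycle [5, 0] with period 2; step 6 mod 2 = 0, giving 5.
The second coordinate changes by +4 each step, so at step 6 it is 12 + 6·(4) = 36.

(5, 36)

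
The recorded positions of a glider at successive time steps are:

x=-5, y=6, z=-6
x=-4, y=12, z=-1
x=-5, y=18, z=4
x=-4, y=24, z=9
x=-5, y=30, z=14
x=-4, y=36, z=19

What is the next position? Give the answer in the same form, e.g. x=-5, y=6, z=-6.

x=-5, y=42, z=24

The x coordinate repeats the cycle [-5, -4] with period 2; step 6 mod 2 = 0, giving -5.
The y coordinate changes by +6 each step, so at step 6 it is 6 + 6·(6) = 42.
The z coordinate changes by +5 each step, so at step 6 it is -6 + 6·(5) = 24.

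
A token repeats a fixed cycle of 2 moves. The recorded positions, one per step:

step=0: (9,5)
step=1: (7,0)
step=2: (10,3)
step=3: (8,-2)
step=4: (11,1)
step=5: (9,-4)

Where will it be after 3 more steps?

The moves between consecutive positions are (-2,-5), (+3,+3), (-2,-5), (+3,+3), (-2,-5); they repeat the 2-cycle [(-2,-5), (+3,+3)].
step 6: apply (+3,+3) → (12,-1)
step 7: apply (-2,-5) → (10,-6)
step 8: apply (+3,+3) → (13,-3)

(13,-3)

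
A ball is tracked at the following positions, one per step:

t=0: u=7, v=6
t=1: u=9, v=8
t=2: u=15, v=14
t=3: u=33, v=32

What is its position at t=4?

The jumps are (+2, +2), (+6, +6), (+18, +18) — a geometric progression with ratio 3.
step 4: u=33, v=32 + (+54, +54) → u=87, v=86

u=87, v=86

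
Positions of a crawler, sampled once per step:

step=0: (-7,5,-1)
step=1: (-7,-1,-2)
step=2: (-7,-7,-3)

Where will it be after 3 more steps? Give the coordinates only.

(-7,-25,-6)

The position changes by (+0,-6,-1) every step.
step 3: (-7,-7,-3) + (+0,-6,-1) → (-7,-13,-4)
step 4: (-7,-13,-4) + (+0,-6,-1) → (-7,-19,-5)
step 5: (-7,-19,-5) + (+0,-6,-1) → (-7,-25,-6)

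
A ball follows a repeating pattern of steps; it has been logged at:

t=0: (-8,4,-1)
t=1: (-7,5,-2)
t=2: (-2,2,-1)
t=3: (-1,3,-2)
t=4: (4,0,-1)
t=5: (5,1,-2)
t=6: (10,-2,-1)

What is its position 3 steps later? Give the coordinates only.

(17,-3,-2)

Step-to-step displacements: (+1,+1,-1), (+5,-3,+1), (+1,+1,-1), (+5,-3,+1), (+1,+1,-1), (+5,-3,+1) — a repeating cycle of length 2.
step 7: apply (+1,+1,-1) → (11,-1,-2)
step 8: apply (+5,-3,+1) → (16,-4,-1)
step 9: apply (+1,+1,-1) → (17,-3,-2)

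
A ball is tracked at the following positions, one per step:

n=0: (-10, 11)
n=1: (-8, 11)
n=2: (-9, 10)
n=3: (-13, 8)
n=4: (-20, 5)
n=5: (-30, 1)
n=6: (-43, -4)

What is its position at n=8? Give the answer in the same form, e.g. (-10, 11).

First differences are (+2, +0), (-1, -1), (-4, -2), (-7, -3), (-10, -4), (-13, -5); their common second difference is (-3, -1) (constant acceleration).
step 7: (-43, -4) + (-16, -6) → (-59, -10)
step 8: (-59, -10) + (-19, -7) → (-78, -17)

(-78, -17)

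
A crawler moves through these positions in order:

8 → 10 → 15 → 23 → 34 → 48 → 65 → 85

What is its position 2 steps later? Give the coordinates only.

134

Taking differences between consecutive positions: +2, +5, +8, +11, +14, +17, +20. These grow by +3 each step.
step 8: 85 + 23 → 108
step 9: 108 + 26 → 134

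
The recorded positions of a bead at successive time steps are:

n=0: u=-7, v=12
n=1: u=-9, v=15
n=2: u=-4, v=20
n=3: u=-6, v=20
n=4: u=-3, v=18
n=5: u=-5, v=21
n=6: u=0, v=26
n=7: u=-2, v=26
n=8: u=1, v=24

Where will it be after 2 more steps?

u=4, v=32

Differencing gives (-2, +3), (+5, +5), (-2, +0), (+3, -2), (-2, +3), (+5, +5), (-2, +0), (+3, -2). This is the pattern (-2, +3), (+5, +5), (-2, +0), (+3, -2) repeated.
step 9: apply (-2, +3) → u=-1, v=27
step 10: apply (+5, +5) → u=4, v=32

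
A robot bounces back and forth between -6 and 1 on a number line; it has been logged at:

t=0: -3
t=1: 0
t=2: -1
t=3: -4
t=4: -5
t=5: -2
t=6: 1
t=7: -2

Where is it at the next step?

-5

The value reflects between -6 and 1, moving 3 per step.
  step 8: -2 → -5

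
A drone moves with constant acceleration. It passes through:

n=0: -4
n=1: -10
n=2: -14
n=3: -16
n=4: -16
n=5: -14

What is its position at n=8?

4

Taking differences between consecutive positions: -6, -4, -2, +0, +2. These grow by +2 each step.
step 6: -14 + 4 → -10
step 7: -10 + 6 → -4
step 8: -4 + 8 → 4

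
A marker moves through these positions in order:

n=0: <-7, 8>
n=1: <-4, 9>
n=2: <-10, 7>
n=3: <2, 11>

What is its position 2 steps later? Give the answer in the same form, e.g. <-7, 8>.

Consecutive displacements <+3, +1>, <-6, -2>, <+12, +4> scale by a factor of -2 each step.
step 4: <2, 11> + <-24, -8> → <-22, 3>
step 5: <-22, 3> + <+48, +16> → <26, 19>

<26, 19>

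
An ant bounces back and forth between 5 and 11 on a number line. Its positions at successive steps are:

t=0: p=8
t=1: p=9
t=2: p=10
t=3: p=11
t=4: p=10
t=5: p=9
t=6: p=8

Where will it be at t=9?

p=5

The value reflects between 5 and 11, moving 1 per step.
  step 7: 8 → 7
  step 8: 7 → 6
  step 9: 6 → 5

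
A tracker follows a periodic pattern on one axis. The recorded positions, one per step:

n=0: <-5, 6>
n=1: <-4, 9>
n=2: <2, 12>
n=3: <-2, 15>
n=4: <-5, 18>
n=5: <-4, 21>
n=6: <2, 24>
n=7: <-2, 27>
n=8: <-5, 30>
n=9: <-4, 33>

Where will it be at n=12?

First: cycles through -5, -4, 2, -2 every 4 steps. Step 12 lands at position 0 of the cycle → -5.
Second: linear, +3 per step → 42 at step 12.

<-5, 42>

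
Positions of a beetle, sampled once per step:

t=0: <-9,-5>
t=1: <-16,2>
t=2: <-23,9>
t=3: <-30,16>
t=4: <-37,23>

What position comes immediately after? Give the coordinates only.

The position changes by <-7,+7> every step.
step 5: <-37,23> + <-7,+7> → <-44,30>

<-44,30>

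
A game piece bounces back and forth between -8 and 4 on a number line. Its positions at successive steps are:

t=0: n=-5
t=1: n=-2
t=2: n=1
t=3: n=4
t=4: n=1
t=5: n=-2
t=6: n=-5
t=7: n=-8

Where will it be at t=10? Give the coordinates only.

n=1

The value travels 3 per step and bounces off the walls at -8 and 4.
  step 8: -8 → -5
  step 9: -5 → -2
  step 10: -2 → 1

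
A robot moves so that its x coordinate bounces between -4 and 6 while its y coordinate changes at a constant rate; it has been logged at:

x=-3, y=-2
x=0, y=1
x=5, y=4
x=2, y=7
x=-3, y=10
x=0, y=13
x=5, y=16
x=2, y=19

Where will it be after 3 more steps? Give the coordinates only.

x=5, y=28

The x coordinate reflects between -4 and 6, moving 5 per step.
  step 8: 2 → -3
  step 9: -3 → 0
  step 10: 0 → 5
The y coordinate changes by +3 each step: at step 10 it is 28.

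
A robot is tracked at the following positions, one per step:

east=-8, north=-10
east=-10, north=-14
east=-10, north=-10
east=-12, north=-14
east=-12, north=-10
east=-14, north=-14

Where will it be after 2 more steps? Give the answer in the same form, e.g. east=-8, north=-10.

The moves between consecutive positions are (-2, -4), (+0, +4), (-2, -4), (+0, +4), (-2, -4); they repeat the 2-cycle [(-2, -4), (+0, +4)].
step 6: apply (+0, +4) → east=-14, north=-10
step 7: apply (-2, -4) → east=-16, north=-14

east=-16, north=-14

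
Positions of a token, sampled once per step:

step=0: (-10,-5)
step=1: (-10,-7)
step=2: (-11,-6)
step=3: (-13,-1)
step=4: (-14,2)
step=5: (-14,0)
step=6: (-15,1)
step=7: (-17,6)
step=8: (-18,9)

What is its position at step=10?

(-19,8)

Differencing gives (+0,-2), (-1,+1), (-2,+5), (-1,+3), (+0,-2), (-1,+1), (-2,+5), (-1,+3). This is the pattern (+0,-2), (-1,+1), (-2,+5), (-1,+3) repeated.
step 9: apply (+0,-2) → (-18,7)
step 10: apply (-1,+1) → (-19,8)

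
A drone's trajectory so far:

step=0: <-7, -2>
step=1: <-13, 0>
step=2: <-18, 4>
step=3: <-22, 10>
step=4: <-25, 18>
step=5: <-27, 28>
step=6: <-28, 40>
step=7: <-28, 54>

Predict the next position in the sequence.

First differences are <-6, +2>, <-5, +4>, <-4, +6>, <-3, +8>, <-2, +10>, <-1, +12>, <+0, +14>; their common second difference is <+1, +2> (constant acceleration).
step 8: <-28, 54> + <+1, +16> → <-27, 70>

<-27, 70>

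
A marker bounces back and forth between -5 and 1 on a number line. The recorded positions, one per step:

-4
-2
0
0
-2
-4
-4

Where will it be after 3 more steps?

The value reflects between -5 and 1, moving 2 per step.
  step 7: -4 → -2
  step 8: -2 → 0
  step 9: 0 → 0

0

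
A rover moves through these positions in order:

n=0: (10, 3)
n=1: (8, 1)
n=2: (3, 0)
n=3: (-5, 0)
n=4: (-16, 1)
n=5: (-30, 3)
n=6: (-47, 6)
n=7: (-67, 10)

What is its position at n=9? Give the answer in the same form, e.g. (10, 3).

Successive displacements: (-2, -2), (-5, -1), (-8, +0), (-11, +1), (-14, +2), (-17, +3), (-20, +4) — each changes by (-3, +1).
step 8: (-67, 10) + (-23, +5) → (-90, 15)
step 9: (-90, 15) + (-26, +6) → (-116, 21)

(-116, 21)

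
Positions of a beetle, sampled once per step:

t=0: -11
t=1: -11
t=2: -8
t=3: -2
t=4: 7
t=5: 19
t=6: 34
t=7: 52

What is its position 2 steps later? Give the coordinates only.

97

First differences are +0, +3, +6, +9, +12, +15, +18; their common second difference is +3 (constant acceleration).
step 8: 52 + 21 → 73
step 9: 73 + 24 → 97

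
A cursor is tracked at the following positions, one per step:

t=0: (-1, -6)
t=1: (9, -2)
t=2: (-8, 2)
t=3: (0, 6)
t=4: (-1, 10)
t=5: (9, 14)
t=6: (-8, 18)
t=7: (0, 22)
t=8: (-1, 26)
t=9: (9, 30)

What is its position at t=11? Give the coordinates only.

First: cycles through -1, 9, -8, 0 every 4 steps. Step 11 lands at position 3 of the cycle → 0.
Second: linear, +4 per step → 38 at step 11.

(0, 38)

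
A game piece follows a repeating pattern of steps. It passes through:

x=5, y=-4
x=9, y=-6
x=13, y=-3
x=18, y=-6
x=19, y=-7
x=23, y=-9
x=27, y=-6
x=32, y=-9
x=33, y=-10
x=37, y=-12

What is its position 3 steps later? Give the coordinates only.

Differencing gives (+4, -2), (+4, +3), (+5, -3), (+1, -1), (+4, -2), (+4, +3), (+5, -3), (+1, -1), (+4, -2). This is the pattern (+4, -2), (+4, +3), (+5, -3), (+1, -1) repeated.
step 10: apply (+4, +3) → x=41, y=-9
step 11: apply (+5, -3) → x=46, y=-12
step 12: apply (+1, -1) → x=47, y=-13

x=47, y=-13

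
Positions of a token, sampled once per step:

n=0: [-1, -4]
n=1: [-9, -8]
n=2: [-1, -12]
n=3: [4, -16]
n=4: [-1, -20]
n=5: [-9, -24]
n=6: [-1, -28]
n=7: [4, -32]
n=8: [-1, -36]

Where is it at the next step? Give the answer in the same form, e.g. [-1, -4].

The first coordinate repeats the cycle [-1, -9, -1, 4] with period 4; step 9 mod 4 = 1, giving -9.
The second coordinate changes by -4 each step, so at step 9 it is -4 + 9·(-4) = -40.

[-9, -40]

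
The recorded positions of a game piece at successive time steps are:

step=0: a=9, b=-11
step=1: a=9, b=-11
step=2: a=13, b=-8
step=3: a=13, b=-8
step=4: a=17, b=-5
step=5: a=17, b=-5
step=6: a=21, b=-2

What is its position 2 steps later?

The moves between consecutive positions are (+0, +0), (+4, +3), (+0, +0), (+4, +3), (+0, +0), (+4, +3); they repeat the 2-cycle [(+0, +0), (+4, +3)].
step 7: apply (+0, +0) → a=21, b=-2
step 8: apply (+4, +3) → a=25, b=1

a=25, b=1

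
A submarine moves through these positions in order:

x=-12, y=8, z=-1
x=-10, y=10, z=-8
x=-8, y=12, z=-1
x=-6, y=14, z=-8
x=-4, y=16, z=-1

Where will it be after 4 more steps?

x=4, y=24, z=-1

X: linear, +2 per step → 4 at step 8.
Y: linear, +2 per step → 24 at step 8.
Z: cycles through -1, -8 every 2 steps. Step 8 lands at position 0 of the cycle → -1.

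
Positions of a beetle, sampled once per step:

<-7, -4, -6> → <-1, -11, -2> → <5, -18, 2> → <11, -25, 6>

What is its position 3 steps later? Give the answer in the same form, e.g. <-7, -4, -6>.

<29, -46, 18>

The position changes by <+6, -7, +4> every step.
step 4: <11, -25, 6> + <+6, -7, +4> → <17, -32, 10>
step 5: <17, -32, 10> + <+6, -7, +4> → <23, -39, 14>
step 6: <23, -39, 14> + <+6, -7, +4> → <29, -46, 18>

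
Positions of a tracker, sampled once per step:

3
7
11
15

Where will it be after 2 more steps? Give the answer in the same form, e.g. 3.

Each step adds +4 to the position.
step 4: 15 + 4 → 19
step 5: 19 + 4 → 23

23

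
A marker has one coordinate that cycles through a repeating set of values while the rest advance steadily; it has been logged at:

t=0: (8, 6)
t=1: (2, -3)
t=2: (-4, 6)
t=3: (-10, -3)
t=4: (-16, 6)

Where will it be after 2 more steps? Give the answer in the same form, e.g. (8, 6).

The first coordinate changes by -6 each step, so at step 6 it is 8 + 6·(-6) = -28.
The second coordinate repeats the cycle [6, -3] with period 2; step 6 mod 2 = 0, giving 6.

(-28, 6)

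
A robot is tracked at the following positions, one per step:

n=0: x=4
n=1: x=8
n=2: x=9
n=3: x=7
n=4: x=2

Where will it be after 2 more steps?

x=-17

First differences are +4, +1, -2, -5; their common second difference is -3 (constant acceleration).
step 5: 2 − 8 → x=-6
step 6: -6 − 11 → x=-17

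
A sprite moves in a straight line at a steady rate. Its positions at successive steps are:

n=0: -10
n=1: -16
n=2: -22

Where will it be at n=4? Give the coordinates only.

-34

The position changes by -6 every step.
step 3: -22 − 6 → -28
step 4: -28 − 6 → -34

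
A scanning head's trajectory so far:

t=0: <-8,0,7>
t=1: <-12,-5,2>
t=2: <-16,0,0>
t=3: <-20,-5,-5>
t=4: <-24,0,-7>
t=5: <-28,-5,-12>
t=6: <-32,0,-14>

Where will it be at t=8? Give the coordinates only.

<-40,0,-21>

Differencing gives <-4,-5,-5>, <-4,+5,-2>, <-4,-5,-5>, <-4,+5,-2>, <-4,-5,-5>, <-4,+5,-2>. This is the pattern <-4,-5,-5>, <-4,+5,-2> repeated.
step 7: apply <-4,-5,-5> → <-36,-5,-19>
step 8: apply <-4,+5,-2> → <-40,0,-21>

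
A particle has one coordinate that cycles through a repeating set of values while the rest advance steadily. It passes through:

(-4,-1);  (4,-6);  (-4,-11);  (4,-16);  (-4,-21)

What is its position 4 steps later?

(-4,-41)

First: cycles through -4, 4 every 2 steps. Step 8 lands at position 0 of the cycle → -4.
Second: linear, -5 per step → -41 at step 8.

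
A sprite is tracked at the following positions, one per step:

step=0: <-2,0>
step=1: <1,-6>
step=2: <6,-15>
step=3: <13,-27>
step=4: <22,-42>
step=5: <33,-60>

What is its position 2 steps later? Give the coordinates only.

First differences are <+3,-6>, <+5,-9>, <+7,-12>, <+9,-15>, <+11,-18>; their common second difference is <+2,-3> (constant acceleration).
step 6: <33,-60> + <+13,-21> → <46,-81>
step 7: <46,-81> + <+15,-24> → <61,-105>

<61,-105>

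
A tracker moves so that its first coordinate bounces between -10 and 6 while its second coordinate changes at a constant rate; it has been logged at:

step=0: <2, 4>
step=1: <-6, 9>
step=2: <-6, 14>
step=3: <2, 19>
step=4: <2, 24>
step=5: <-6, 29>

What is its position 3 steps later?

<2, 44>

The first coordinate reflects between -10 and 6, moving 8 per step.
  step 6: -6 → -6
  step 7: -6 → 2
  step 8: 2 → 2
The second coordinate changes by +5 each step: at step 8 it is 44.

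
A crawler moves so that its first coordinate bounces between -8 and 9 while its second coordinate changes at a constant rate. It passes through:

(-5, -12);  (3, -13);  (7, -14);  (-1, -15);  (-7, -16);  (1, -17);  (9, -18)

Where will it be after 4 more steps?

(7, -22)

The first coordinate reflects between -8 and 9, moving 8 per step.
  step 7: 9 → 1
  step 8: 1 → -7
  step 9: -7 → -1
  step 10: -1 → 7
The second coordinate changes by -1 each step: at step 10 it is -22.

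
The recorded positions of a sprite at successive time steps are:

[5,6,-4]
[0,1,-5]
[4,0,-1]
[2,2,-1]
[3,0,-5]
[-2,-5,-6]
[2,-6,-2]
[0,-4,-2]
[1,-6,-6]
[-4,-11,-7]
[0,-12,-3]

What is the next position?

The moves between consecutive positions are [-5,-5,-1], [+4,-1,+4], [-2,+2,+0], [+1,-2,-4], [-5,-5,-1], [+4,-1,+4], [-2,+2,+0], [+1,-2,-4], [-5,-5,-1], [+4,-1,+4]; they repeat the 4-cycle [[-5,-5,-1], [+4,-1,+4], [-2,+2,+0], [+1,-2,-4]].
step 11: apply [-2,+2,+0] → [-2,-10,-3]

[-2,-10,-3]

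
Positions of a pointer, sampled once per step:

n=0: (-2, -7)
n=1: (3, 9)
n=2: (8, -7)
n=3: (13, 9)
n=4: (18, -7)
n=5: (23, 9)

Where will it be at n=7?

First: linear, +5 per step → 33 at step 7.
Second: cycles through -7, 9 every 2 steps. Step 7 lands at position 1 of the cycle → 9.

(33, 9)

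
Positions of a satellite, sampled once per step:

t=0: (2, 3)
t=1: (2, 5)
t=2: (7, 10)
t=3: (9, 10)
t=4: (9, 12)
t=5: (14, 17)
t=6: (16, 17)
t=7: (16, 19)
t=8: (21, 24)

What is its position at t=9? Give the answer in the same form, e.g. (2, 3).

(23, 24)

Step-to-step displacements: (+0, +2), (+5, +5), (+2, +0), (+0, +2), (+5, +5), (+2, +0), (+0, +2), (+5, +5) — a repeating cycle of length 3.
step 9: apply (+2, +0) → (23, 24)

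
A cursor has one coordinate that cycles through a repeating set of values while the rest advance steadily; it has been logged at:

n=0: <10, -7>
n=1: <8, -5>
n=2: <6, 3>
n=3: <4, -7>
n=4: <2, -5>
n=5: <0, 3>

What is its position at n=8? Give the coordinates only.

The first coordinate changes by -2 each step, so at step 8 it is 10 + 8·(-2) = -6.
The second coordinate repeats the cycle [-7, -5, 3] with period 3; step 8 mod 3 = 2, giving 3.

<-6, 3>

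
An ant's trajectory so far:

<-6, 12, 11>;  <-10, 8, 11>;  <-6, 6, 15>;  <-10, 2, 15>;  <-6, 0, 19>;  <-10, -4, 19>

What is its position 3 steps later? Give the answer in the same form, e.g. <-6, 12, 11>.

The moves between consecutive positions are <-4, -4, +0>, <+4, -2, +4>, <-4, -4, +0>, <+4, -2, +4>, <-4, -4, +0>; they repeat the 2-cycle [<-4, -4, +0>, <+4, -2, +4>].
step 6: apply <+4, -2, +4> → <-6, -6, 23>
step 7: apply <-4, -4, +0> → <-10, -10, 23>
step 8: apply <+4, -2, +4> → <-6, -12, 27>

<-6, -12, 27>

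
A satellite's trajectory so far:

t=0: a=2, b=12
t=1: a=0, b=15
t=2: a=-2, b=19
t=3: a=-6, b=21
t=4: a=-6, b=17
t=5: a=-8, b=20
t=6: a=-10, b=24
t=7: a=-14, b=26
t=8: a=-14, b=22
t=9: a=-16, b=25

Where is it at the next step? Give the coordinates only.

a=-18, b=29

Differencing gives (-2,+3), (-2,+4), (-4,+2), (+0,-4), (-2,+3), (-2,+4), (-4,+2), (+0,-4), (-2,+3). This is the pattern (-2,+3), (-2,+4), (-4,+2), (+0,-4) repeated.
step 10: apply (-2,+4) → a=-18, b=29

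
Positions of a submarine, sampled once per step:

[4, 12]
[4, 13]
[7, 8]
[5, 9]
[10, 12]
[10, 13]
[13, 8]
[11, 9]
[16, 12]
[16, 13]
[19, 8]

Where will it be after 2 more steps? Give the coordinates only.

Differencing gives [+0, +1], [+3, -5], [-2, +1], [+5, +3], [+0, +1], [+3, -5], [-2, +1], [+5, +3], [+0, +1], [+3, -5]. This is the pattern [+0, +1], [+3, -5], [-2, +1], [+5, +3] repeated.
step 11: apply [-2, +1] → [17, 9]
step 12: apply [+5, +3] → [22, 12]

[22, 12]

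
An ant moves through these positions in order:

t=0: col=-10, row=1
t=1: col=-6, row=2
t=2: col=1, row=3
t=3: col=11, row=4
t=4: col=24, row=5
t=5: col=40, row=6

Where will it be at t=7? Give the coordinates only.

Successive displacements: (+4, +1), (+7, +1), (+10, +1), (+13, +1), (+16, +1) — each changes by (+3, +0).
step 6: col=40, row=6 + (+19, +1) → col=59, row=7
step 7: col=59, row=7 + (+22, +1) → col=81, row=8

col=81, row=8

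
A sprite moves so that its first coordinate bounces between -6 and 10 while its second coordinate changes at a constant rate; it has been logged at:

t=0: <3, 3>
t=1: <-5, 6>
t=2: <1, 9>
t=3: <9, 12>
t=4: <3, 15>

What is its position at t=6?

<1, 21>

The first coordinate travels 8 per step and bounces off the walls at -6 and 10.
  step 5: 3 → -5
  step 6: -5 → 1
The second coordinate changes by +3 each step: at step 6 it is 21.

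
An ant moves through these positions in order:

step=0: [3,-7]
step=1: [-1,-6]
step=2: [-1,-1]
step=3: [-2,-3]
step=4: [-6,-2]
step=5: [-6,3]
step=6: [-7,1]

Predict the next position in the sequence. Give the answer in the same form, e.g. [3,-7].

[-11,2]

Step-to-step displacements: [-4,+1], [+0,+5], [-1,-2], [-4,+1], [+0,+5], [-1,-2] — a repeating cycle of length 3.
step 7: apply [-4,+1] → [-11,2]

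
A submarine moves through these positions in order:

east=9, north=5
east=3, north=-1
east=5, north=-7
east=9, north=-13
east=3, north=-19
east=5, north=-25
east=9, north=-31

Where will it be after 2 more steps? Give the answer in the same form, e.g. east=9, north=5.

east=5, north=-43

East: cycles through 9, 3, 5 every 3 steps. Step 8 lands at position 2 of the cycle → 5.
North: linear, -6 per step → -43 at step 8.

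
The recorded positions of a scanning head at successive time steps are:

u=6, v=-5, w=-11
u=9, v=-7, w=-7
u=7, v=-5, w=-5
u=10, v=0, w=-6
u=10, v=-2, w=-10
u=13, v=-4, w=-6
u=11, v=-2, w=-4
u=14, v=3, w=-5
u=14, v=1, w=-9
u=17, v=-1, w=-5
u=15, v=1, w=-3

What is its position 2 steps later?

u=18, v=4, w=-8

Differencing gives (+3,-2,+4), (-2,+2,+2), (+3,+5,-1), (+0,-2,-4), (+3,-2,+4), (-2,+2,+2), (+3,+5,-1), (+0,-2,-4), (+3,-2,+4), (-2,+2,+2). This is the pattern (+3,-2,+4), (-2,+2,+2), (+3,+5,-1), (+0,-2,-4) repeated.
step 11: apply (+3,+5,-1) → u=18, v=6, w=-4
step 12: apply (+0,-2,-4) → u=18, v=4, w=-8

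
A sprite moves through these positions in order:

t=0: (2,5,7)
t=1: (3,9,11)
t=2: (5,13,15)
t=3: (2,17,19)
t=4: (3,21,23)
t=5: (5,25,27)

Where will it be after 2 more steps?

(3,33,35)

The first coordinate repeats the cycle [2, 3, 5] with period 3; step 7 mod 3 = 1, giving 3.
The second coordinate changes by +4 each step, so at step 7 it is 5 + 7·(4) = 33.
The third coordinate changes by +4 each step, so at step 7 it is 7 + 7·(4) = 35.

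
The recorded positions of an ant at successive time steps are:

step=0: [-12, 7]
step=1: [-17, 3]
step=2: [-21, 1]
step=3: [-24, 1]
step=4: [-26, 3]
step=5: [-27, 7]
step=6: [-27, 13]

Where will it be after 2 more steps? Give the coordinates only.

[-24, 31]

Taking differences between consecutive positions: [-5, -4], [-4, -2], [-3, +0], [-2, +2], [-1, +4], [+0, +6]. These grow by [+1, +2] each step.
step 7: [-27, 13] + [+1, +8] → [-26, 21]
step 8: [-26, 21] + [+2, +10] → [-24, 31]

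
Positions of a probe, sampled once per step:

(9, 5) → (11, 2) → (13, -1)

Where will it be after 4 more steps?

(21, -13)

Constant displacement of (+2, -3) per step.
step 3: (13, -1) + (+2, -3) → (15, -4)
step 4: (15, -4) + (+2, -3) → (17, -7)
step 5: (17, -7) + (+2, -3) → (19, -10)
step 6: (19, -10) + (+2, -3) → (21, -13)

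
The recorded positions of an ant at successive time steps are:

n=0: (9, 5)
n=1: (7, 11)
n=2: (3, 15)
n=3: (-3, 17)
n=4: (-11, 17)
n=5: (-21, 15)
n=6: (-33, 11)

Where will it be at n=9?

Taking differences between consecutive positions: (-2, +6), (-4, +4), (-6, +2), (-8, +0), (-10, -2), (-12, -4). These grow by (-2, -2) each step.
step 7: (-33, 11) + (-14, -6) → (-47, 5)
step 8: (-47, 5) + (-16, -8) → (-63, -3)
step 9: (-63, -3) + (-18, -10) → (-81, -13)

(-81, -13)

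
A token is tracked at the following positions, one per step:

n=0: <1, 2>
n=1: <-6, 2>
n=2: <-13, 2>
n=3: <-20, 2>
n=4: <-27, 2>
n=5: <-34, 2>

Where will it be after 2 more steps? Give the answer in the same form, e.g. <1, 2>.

Constant displacement of <-7, +0> per step.
step 6: <-34, 2> + <-7, +0> → <-41, 2>
step 7: <-41, 2> + <-7, +0> → <-48, 2>

<-48, 2>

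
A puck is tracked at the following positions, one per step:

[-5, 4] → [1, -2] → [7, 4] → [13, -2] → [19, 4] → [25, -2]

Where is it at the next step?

The first coordinate changes by +6 each step, so at step 6 it is -5 + 6·(6) = 31.
The second coordinate repeats the cycle [4, -2] with period 2; step 6 mod 2 = 0, giving 4.

[31, 4]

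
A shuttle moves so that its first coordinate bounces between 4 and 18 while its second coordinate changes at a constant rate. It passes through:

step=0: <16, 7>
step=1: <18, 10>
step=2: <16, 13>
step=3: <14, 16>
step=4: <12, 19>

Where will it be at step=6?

<8, 25>

The first coordinate reflects between 4 and 18, moving 2 per step.
  step 5: 12 → 10
  step 6: 10 → 8
The second coordinate changes by +3 each step: at step 6 it is 25.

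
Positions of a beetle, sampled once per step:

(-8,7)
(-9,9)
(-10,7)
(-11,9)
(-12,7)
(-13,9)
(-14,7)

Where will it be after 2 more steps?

Differencing gives (-1,+2), (-1,-2), (-1,+2), (-1,-2), (-1,+2), (-1,-2). This is the pattern (-1,+2), (-1,-2) repeated.
step 7: apply (-1,+2) → (-15,9)
step 8: apply (-1,-2) → (-16,7)

(-16,7)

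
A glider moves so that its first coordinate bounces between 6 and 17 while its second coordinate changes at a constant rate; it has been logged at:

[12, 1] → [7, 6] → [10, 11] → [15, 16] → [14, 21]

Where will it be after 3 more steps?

[13, 36]

The first coordinate travels 5 per step and bounces off the walls at 6 and 17.
  step 5: 14 → 9
  step 6: 9 → 8
  step 7: 8 → 13
The second coordinate changes by +5 each step: at step 7 it is 36.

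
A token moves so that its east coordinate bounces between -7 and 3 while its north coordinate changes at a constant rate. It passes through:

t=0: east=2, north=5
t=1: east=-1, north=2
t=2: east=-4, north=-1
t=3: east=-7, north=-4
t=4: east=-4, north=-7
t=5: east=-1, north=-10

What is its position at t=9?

The east coordinate travels 3 per step and bounces off the walls at -7 and 3.
  step 6: -1 → 2
  step 7: 2 → 1
  step 8: 1 → -2
  step 9: -2 → -5
The north coordinate changes by -3 each step: at step 9 it is -22.

east=-5, north=-22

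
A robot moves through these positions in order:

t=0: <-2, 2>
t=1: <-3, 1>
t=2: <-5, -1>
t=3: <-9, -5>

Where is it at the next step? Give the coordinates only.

<-17, -13>

The jumps are <-1, -1>, <-2, -2>, <-4, -4> — a geometric progression with ratio 2.
step 4: <-9, -5> + <-8, -8> → <-17, -13>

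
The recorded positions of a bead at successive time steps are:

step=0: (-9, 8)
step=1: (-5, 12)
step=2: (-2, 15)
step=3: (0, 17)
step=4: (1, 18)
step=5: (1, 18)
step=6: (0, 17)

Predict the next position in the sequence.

Successive displacements: (+4, +4), (+3, +3), (+2, +2), (+1, +1), (+0, +0), (-1, -1) — each changes by (-1, -1).
step 7: (0, 17) + (-2, -2) → (-2, 15)

(-2, 15)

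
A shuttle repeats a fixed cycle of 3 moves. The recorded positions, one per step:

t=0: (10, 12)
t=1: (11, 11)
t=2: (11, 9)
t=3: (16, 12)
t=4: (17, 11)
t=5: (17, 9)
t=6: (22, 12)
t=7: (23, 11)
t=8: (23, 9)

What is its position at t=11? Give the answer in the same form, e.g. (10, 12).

(29, 9)

The moves between consecutive positions are (+1, -1), (+0, -2), (+5, +3), (+1, -1), (+0, -2), (+5, +3), (+1, -1), (+0, -2); they repeat the 3-cycle [(+1, -1), (+0, -2), (+5, +3)].
step 9: apply (+5, +3) → (28, 12)
step 10: apply (+1, -1) → (29, 11)
step 11: apply (+0, -2) → (29, 9)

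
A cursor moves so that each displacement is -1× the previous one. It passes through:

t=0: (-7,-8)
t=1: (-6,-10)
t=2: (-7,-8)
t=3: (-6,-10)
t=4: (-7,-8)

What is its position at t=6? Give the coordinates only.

The jumps are (+1,-2), (-1,+2), (+1,-2), (-1,+2) — a geometric progression with ratio -1.
step 5: (-7,-8) + (+1,-2) → (-6,-10)
step 6: (-6,-10) + (-1,+2) → (-7,-8)

(-7,-8)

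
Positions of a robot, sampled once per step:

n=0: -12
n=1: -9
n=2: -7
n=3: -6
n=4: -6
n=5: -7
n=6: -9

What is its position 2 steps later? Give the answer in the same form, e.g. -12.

-16

Successive displacements: +3, +2, +1, +0, -1, -2 — each changes by -1.
step 7: -9 − 3 → -12
step 8: -12 − 4 → -16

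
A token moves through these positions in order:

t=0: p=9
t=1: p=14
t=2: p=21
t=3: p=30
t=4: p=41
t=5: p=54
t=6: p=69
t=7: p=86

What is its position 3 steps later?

p=149

Taking differences between consecutive positions: +5, +7, +9, +11, +13, +15, +17. These grow by +2 each step.
step 8: 86 + 19 → p=105
step 9: 105 + 21 → p=126
step 10: 126 + 23 → p=149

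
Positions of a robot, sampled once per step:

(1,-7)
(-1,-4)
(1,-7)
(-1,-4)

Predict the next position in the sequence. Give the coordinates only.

(1,-7)

Step-to-step displacements: (-2,+3), (+2,-3), (-2,+3); each is -1× the previous.
step 4: (-1,-4) + (+2,-3) → (1,-7)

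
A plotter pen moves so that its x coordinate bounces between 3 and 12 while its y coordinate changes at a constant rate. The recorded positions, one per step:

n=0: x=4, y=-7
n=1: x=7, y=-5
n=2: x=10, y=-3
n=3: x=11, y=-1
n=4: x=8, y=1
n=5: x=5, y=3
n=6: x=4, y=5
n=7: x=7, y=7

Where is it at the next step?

The x coordinate reflects between 3 and 12, moving 3 per step.
  step 8: 7 → 10
The y coordinate changes by +2 each step: at step 8 it is 9.

x=10, y=9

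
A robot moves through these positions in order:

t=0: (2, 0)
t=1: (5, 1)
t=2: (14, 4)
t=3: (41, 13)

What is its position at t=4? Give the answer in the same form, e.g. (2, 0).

Step-to-step displacements: (+3, +1), (+9, +3), (+27, +9); each is 3× the previous.
step 4: (41, 13) + (+81, +27) → (122, 40)

(122, 40)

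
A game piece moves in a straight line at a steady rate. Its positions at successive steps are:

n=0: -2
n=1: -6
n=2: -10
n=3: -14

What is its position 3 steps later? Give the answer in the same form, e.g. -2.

-26

Constant displacement of -4 per step.
step 4: -14 − 4 → -18
step 5: -18 − 4 → -22
step 6: -22 − 4 → -26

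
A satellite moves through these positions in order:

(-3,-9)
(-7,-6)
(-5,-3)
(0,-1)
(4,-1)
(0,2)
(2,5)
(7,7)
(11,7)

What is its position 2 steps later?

The moves between consecutive positions are (-4,+3), (+2,+3), (+5,+2), (+4,+0), (-4,+3), (+2,+3), (+5,+2), (+4,+0); they repeat the 4-cycle [(-4,+3), (+2,+3), (+5,+2), (+4,+0)].
step 9: apply (-4,+3) → (7,10)
step 10: apply (+2,+3) → (9,13)

(9,13)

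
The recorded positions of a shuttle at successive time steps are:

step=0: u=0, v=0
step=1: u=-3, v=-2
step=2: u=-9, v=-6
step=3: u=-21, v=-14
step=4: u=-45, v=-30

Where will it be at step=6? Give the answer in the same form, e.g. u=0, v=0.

u=-189, v=-126

The jumps are (-3,-2), (-6,-4), (-12,-8), (-24,-16) — a geometric progression with ratio 2.
step 5: u=-45, v=-30 + (-48,-32) → u=-93, v=-62
step 6: u=-93, v=-62 + (-96,-64) → u=-189, v=-126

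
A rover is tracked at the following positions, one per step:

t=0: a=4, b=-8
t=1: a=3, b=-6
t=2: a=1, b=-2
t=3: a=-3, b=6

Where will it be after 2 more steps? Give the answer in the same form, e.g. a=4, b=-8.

a=-27, b=54

The jumps are (-1, +2), (-2, +4), (-4, +8) — a geometric progression with ratio 2.
step 4: a=-3, b=6 + (-8, +16) → a=-11, b=22
step 5: a=-11, b=22 + (-16, +32) → a=-27, b=54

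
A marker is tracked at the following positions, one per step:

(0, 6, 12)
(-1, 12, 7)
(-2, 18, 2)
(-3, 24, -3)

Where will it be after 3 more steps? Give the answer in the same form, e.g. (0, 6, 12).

The position changes by (-1, +6, -5) every step.
step 4: (-3, 24, -3) + (-1, +6, -5) → (-4, 30, -8)
step 5: (-4, 30, -8) + (-1, +6, -5) → (-5, 36, -13)
step 6: (-5, 36, -13) + (-1, +6, -5) → (-6, 42, -18)

(-6, 42, -18)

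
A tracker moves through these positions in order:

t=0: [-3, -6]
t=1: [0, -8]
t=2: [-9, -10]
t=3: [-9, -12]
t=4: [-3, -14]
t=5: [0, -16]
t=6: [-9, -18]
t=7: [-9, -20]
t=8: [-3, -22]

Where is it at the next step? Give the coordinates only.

The first coordinate repeats the cycle [-3, 0, -9, -9] with period 4; step 9 mod 4 = 1, giving 0.
The second coordinate changes by -2 each step, so at step 9 it is -6 + 9·(-2) = -24.

[0, -24]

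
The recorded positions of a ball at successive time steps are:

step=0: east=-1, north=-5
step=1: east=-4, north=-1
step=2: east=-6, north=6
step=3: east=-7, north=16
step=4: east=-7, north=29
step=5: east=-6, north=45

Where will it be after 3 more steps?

east=3, north=111

First differences are (-3, +4), (-2, +7), (-1, +10), (+0, +13), (+1, +16); their common second difference is (+1, +3) (constant acceleration).
step 6: east=-6, north=45 + (+2, +19) → east=-4, north=64
step 7: east=-4, north=64 + (+3, +22) → east=-1, north=86
step 8: east=-1, north=86 + (+4, +25) → east=3, north=111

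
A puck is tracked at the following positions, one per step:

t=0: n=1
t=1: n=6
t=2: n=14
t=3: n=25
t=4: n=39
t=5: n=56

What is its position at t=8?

n=125

First differences are +5, +8, +11, +14, +17; their common second difference is +3 (constant acceleration).
step 6: 56 + 20 → n=76
step 7: 76 + 23 → n=99
step 8: 99 + 26 → n=125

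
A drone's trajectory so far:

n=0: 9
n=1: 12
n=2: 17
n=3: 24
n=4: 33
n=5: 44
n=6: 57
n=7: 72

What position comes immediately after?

89

First differences are +3, +5, +7, +9, +11, +13, +15; their common second difference is +2 (constant acceleration).
step 8: 72 + 17 → 89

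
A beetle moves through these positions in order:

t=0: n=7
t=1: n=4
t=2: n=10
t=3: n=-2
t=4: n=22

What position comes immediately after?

Consecutive displacements -3, +6, -12, +24 scale by a factor of -2 each step.
step 5: 22 − 48 → n=-26

n=-26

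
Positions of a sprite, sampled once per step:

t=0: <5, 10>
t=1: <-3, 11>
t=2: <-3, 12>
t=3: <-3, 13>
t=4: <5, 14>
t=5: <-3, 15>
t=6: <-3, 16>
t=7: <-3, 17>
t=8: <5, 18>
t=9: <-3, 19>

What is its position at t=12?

The first coordinate repeats the cycle [5, -3, -3, -3] with period 4; step 12 mod 4 = 0, giving 5.
The second coordinate changes by +1 each step, so at step 12 it is 10 + 12·(1) = 22.

<5, 22>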